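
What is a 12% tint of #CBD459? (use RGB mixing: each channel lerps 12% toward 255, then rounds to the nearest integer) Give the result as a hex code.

#CBD459 is rgb(203, 212, 89).
Per channel, c → c + 0.12(255 − c):
  R: 203 + 6.24 = 209.24 → 209
  G: 212 + 5.16 = 217.16 → 217
  B: 89 + 0.12×(255−89) = 89 + 19.92 = 108.92 → 109
rgb(209, 217, 109) = #D1D96D.

#D1D96D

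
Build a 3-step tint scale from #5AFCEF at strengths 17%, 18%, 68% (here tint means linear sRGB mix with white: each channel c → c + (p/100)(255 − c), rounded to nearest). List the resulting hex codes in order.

#76FDF2, #78FDF2, #CAFEFA

#5AFCEF is rgb(90, 252, 239).
17%: (90 + 28.05 = 118.05→118, 252 + 0.51 = 252.51→253, 239 + 2.72 = 241.72→242) → #76FDF2
18%: (90 + 29.7 = 119.7→120, 252 + 0.54 = 252.54→253, 239 + 2.88 = 241.88→242) → #78FDF2
68%: (90 + 112.2 = 202.2→202, 252 + 2.04 = 254.04→254, 239 + 10.88 = 249.88→250) → #CAFEFA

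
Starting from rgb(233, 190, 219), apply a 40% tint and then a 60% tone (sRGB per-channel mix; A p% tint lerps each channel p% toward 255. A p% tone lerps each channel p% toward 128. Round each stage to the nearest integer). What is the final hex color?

#AEA3AA

A 40% tint moves each channel 40% toward 255:
  R: 233 + 0.4×(255−233) = 233 + 8.8 = 241.8 → 242
  G: 190 + 26 = 216 → 216
  B: 219 + 0.4×(255−219) = 219 + 14.4 = 233.4 → 233
After the tint: rgb(242, 216, 233) = #F2D8E9.
Per channel, c → c + 0.6(128 − c):
  R: 242 − 68.4 = 173.6 → 174
  G: 216 − 52.8 = 163.2 → 163
  B: 233 + 0.6×(128−233) = 233 − 63 = 170 → 170
rgb(174, 163, 170) = #AEA3AA.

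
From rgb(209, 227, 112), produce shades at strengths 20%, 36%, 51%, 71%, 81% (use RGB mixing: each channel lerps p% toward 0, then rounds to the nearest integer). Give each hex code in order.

20%: (209 − 41.8 = 167.2→167, 227 − 45.4 = 181.6→182, 112 − 22.4 = 89.6→90) → #a7b65a
36%: (209 − 75.24 = 133.76→134, 227 − 81.72 = 145.28→145, 112 − 40.32 = 71.68→72) → #869148
51%: (209 − 106.59 = 102.41→102, 227 − 115.77 = 111.23→111, 112 − 57.12 = 54.88→55) → #666f37
71%: (209 − 148.39 = 60.61→61, 227 − 161.17 = 65.83→66, 112 − 79.52 = 32.48→32) → #3d4220
81%: (209 − 169.29 = 39.71→40, 227 − 183.87 = 43.13→43, 112 − 90.72 = 21.28→21) → #282b15

#a7b65a, #869148, #666f37, #3d4220, #282b15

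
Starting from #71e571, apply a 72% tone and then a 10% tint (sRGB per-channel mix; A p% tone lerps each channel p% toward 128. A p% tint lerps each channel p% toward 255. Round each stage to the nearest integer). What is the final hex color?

#71e571 is rgb(113, 229, 113).
Lerp each channel 72% toward 128:
  R: 113 + 10.8 = 123.8 → 124
  G: 229 + 0.72×(128−229) = 229 − 72.72 = 156.28 → 156
  B: 113 + 10.8 = 123.8 → 124
After the tone: rgb(124, 156, 124) = #7c9c7c.
A 10% tint moves each channel 10% toward 255:
  R: 124 + 13.1 = 137.1 → 137
  G: 156 + 0.1×(255−156) = 156 + 9.9 = 165.9 → 166
  B: 124 + 13.1 = 137.1 → 137
rgb(137, 166, 137) = #89a689.

#89a689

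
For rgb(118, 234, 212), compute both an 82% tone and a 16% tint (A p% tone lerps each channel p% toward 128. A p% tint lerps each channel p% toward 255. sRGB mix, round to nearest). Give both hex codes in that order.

#7e938f, #8ceddb

82% tone:
  R: 118 + 0.82×(128−118) = 118 + 8.2 = 126.2 → 126
  G: 234 + 0.82×(128−234) = 234 − 86.92 = 147.08 → 147
  B: 212 + 0.82×(128−212) = 212 − 68.88 = 143.12 → 143
  → #7e938f
16% tint:
  R: 118 + 0.16×(255−118) = 118 + 21.92 = 139.92 → 140
  G: 234 + 3.36 = 237.36 → 237
  B: 212 + 0.16×(255−212) = 212 + 6.88 = 218.88 → 219
  → #8ceddb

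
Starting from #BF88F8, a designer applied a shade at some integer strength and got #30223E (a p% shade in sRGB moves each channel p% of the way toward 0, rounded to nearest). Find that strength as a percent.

75%

#BF88F8 is rgb(191, 136, 248); #30223E is rgb(48, 34, 62).
On the B channel (widest range): 62 ≈ 248 + (p/100)(0 − 248), so p ≈ 100×(62 − 248)/(0 − 248) = -18600/-248 = 75.00.
p = 75 reproduces all three channels after rounding.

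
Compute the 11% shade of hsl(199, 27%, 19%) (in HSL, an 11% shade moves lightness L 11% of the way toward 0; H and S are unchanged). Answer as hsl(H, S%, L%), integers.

L moves 11% from 19 toward 0: 19 − 2.09 = 16.91 → 17.
H and S are unchanged.

hsl(199, 27%, 17%)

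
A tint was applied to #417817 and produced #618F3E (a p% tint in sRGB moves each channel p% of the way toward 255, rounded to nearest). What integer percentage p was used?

#417817 is rgb(65, 120, 23); #618F3E is rgb(97, 143, 62).
On the B channel (widest range): 62 ≈ 23 + (p/100)(255 − 23), so p ≈ 100×(62 − 23)/(255 − 23) = 3900/232 = 16.81.
p = 17 reproduces all three channels after rounding.

17%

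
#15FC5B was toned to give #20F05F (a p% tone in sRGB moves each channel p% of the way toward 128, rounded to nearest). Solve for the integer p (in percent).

10%

#15FC5B is rgb(21, 252, 91); #20F05F is rgb(32, 240, 95).
On the G channel (widest range): 240 ≈ 252 + (p/100)(128 − 252), so p ≈ 100×(240 − 252)/(128 − 252) = -1200/-124 = 9.68.
p = 10 reproduces all three channels after rounding.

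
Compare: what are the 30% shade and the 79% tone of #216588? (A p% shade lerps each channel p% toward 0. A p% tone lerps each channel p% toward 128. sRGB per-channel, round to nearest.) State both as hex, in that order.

#216588 is rgb(33, 101, 136).
30% shade:
  R: 33 − 9.9 = 23.1 → 23
  G: 101 − 30.3 = 70.7 → 71
  B: 136 + 0.3×(0−136) = 136 − 40.8 = 95.2 → 95
  → #17475F
79% tone:
  R: 33 + 0.79×(128−33) = 33 + 75.05 = 108.05 → 108
  G: 101 + 0.79×(128−101) = 101 + 21.33 = 122.33 → 122
  B: 136 + 0.79×(128−136) = 136 − 6.32 = 129.68 → 130
  → #6C7A82

#17475F, #6C7A82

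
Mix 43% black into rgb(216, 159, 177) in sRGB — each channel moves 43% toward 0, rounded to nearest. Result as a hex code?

Lerp each channel 43% toward 0:
  R: 216 + 0.43×(0−216) = 216 − 92.88 = 123.12 → 123
  G: 159 − 68.37 = 90.63 → 91
  B: 177 − 76.11 = 100.89 → 101
rgb(123, 91, 101) = #7B5B65.

#7B5B65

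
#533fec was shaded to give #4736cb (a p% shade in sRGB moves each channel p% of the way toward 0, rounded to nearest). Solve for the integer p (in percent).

14%

#533fec is rgb(83, 63, 236); #4736cb is rgb(71, 54, 203).
On the B channel (widest range): 203 ≈ 236 + (p/100)(0 − 236), so p ≈ 100×(203 − 236)/(0 − 236) = -3300/-236 = 13.98.
p = 14 reproduces all three channels after rounding.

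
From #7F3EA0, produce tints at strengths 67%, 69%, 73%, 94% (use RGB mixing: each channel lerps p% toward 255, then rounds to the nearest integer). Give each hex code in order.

#7F3EA0 is rgb(127, 62, 160).
67%: (127 + 85.76 = 212.76→213, 62 + 129.31 = 191.31→191, 160 + 63.65 = 223.65→224) → #D5BFE0
69%: (127 + 88.32 = 215.32→215, 62 + 133.17 = 195.17→195, 160 + 65.55 = 225.55→226) → #D7C3E2
73%: (127 + 93.44 = 220.44→220, 62 + 140.89 = 202.89→203, 160 + 69.35 = 229.35→229) → #DCCBE5
94%: (127 + 120.32 = 247.32→247, 62 + 181.42 = 243.42→243, 160 + 89.3 = 249.3→249) → #F7F3F9

#D5BFE0, #D7C3E2, #DCCBE5, #F7F3F9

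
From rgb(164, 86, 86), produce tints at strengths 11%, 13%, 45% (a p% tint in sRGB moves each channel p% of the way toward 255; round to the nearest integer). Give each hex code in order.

11%: (164 + 10.01 = 174.01→174, 86 + 18.59 = 104.59→105, 86 + 18.59 = 104.59→105) → #AE6969
13%: (164 + 11.83 = 175.83→176, 86 + 21.97 = 107.97→108, 86 + 21.97 = 107.97→108) → #B06C6C
45%: (164 + 40.95 = 204.95→205, 86 + 76.05 = 162.05→162, 86 + 76.05 = 162.05→162) → #CDA2A2

#AE6969, #B06C6C, #CDA2A2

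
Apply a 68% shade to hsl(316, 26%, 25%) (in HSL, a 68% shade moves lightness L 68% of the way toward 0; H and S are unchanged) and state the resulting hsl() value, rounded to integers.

L moves 68% from 25 toward 0: 25 − 17 = 8 → 8.
H and S are unchanged.

hsl(316, 26%, 8%)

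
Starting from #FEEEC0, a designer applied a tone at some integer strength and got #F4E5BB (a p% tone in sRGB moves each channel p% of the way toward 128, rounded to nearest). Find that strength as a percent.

#FEEEC0 is rgb(254, 238, 192); #F4E5BB is rgb(244, 229, 187).
On the R channel (widest range): 244 ≈ 254 + (p/100)(128 − 254), so p ≈ 100×(244 − 254)/(128 − 254) = -1000/-126 = 7.94.
p = 8 reproduces all three channels after rounding.

8%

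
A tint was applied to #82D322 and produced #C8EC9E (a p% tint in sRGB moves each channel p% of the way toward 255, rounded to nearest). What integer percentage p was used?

#82D322 is rgb(130, 211, 34); #C8EC9E is rgb(200, 236, 158).
On the B channel (widest range): 158 ≈ 34 + (p/100)(255 − 34), so p ≈ 100×(158 − 34)/(255 − 34) = 12400/221 = 56.11.
p = 56 reproduces all three channels after rounding.

56%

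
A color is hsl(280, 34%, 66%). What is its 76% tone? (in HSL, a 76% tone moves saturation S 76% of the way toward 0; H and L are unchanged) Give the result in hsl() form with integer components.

S moves 76% from 34 toward 0: 34 − 25.84 = 8.16 → 8.
H and L are unchanged.

hsl(280, 8%, 66%)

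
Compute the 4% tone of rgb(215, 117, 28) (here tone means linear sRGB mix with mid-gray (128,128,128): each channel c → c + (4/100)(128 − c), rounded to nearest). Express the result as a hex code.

#d47520

Per channel, c → c + 0.04(128 − c):
  R: 215 + 0.04×(128−215) = 215 − 3.48 = 211.52 → 212
  G: 117 + 0.44 = 117.44 → 117
  B: 28 + 0.04×(128−28) = 28 + 4 = 32 → 32
rgb(212, 117, 32) = #d47520.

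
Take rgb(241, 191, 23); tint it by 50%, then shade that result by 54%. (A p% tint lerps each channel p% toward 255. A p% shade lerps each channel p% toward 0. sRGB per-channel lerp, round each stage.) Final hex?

#726740

A 50% tint moves each channel 50% toward 255:
  R: 241 + 7 = 248 → 248
  G: 191 + 32 = 223 → 223
  B: 23 + 0.5×(255−23) = 23 + 116 = 139 → 139
After the tint: rgb(248, 223, 139) = #f8df8b.
Lerp each channel 54% toward 0:
  R: 248 + 0.54×(0−248) = 248 − 133.92 = 114.08 → 114
  G: 223 + 0.54×(0−223) = 223 − 120.42 = 102.58 → 103
  B: 139 − 75.06 = 63.94 → 64
rgb(114, 103, 64) = #726740.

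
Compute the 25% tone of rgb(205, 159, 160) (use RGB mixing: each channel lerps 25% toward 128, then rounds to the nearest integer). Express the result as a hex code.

#ba9798

Lerp each channel 25% toward 128:
  R: 205 − 19.25 = 185.75 → 186
  G: 159 + 0.25×(128−159) = 159 − 7.75 = 151.25 → 151
  B: 160 − 8 = 152 → 152
rgb(186, 151, 152) = #ba9798.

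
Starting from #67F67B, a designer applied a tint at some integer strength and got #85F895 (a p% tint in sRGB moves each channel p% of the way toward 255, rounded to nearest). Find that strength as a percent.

20%

#67F67B is rgb(103, 246, 123); #85F895 is rgb(133, 248, 149).
On the R channel (widest range): 133 ≈ 103 + (p/100)(255 − 103), so p ≈ 100×(133 − 103)/(255 − 103) = 3000/152 = 19.74.
p = 20 reproduces all three channels after rounding.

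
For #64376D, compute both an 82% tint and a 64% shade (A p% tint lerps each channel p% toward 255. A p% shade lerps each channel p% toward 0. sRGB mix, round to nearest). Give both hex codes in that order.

#64376D is rgb(100, 55, 109).
82% tint:
  R: 100 + 0.82×(255−100) = 100 + 127.1 = 227.1 → 227
  G: 55 + 164 = 219 → 219
  B: 109 + 119.72 = 228.72 → 229
  → #E3DBE5
64% shade:
  R: 100 + 0.64×(0−100) = 100 − 64 = 36 → 36
  G: 55 + 0.64×(0−55) = 55 − 35.2 = 19.8 → 20
  B: 109 − 69.76 = 39.24 → 39
  → #241427

#E3DBE5, #241427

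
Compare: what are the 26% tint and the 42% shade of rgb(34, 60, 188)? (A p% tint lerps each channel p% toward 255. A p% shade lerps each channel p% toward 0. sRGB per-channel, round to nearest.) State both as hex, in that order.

26% tint:
  R: 34 + 0.26×(255−34) = 34 + 57.46 = 91.46 → 91
  G: 60 + 0.26×(255−60) = 60 + 50.7 = 110.7 → 111
  B: 188 + 0.26×(255−188) = 188 + 17.42 = 205.42 → 205
  → #5B6FCD
42% shade:
  R: 34 + 0.42×(0−34) = 34 − 14.28 = 19.72 → 20
  G: 60 + 0.42×(0−60) = 60 − 25.2 = 34.8 → 35
  B: 188 + 0.42×(0−188) = 188 − 78.96 = 109.04 → 109
  → #14236D

#5B6FCD, #14236D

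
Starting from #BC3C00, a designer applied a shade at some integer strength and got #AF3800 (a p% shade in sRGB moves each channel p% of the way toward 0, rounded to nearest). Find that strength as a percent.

#BC3C00 is rgb(188, 60, 0); #AF3800 is rgb(175, 56, 0).
On the R channel (widest range): 175 ≈ 188 + (p/100)(0 − 188), so p ≈ 100×(175 − 188)/(0 − 188) = -1300/-188 = 6.91.
p = 7 reproduces all three channels after rounding.

7%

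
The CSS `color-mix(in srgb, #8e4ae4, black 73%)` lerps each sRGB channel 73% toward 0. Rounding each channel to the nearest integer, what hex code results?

#26143e

#8e4ae4 is rgb(142, 74, 228).
Per channel, c → c + 0.73(0 − c):
  R: 142 + 0.73×(0−142) = 142 − 103.66 = 38.34 → 38
  G: 74 + 0.73×(0−74) = 74 − 54.02 = 19.98 → 20
  B: 228 + 0.73×(0−228) = 228 − 166.44 = 61.56 → 62
rgb(38, 20, 62) = #26143e.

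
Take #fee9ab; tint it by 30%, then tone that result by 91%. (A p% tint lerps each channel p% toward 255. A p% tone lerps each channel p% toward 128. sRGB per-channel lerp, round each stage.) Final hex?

#fee9ab is rgb(254, 233, 171).
Lerp each channel 30% toward 255:
  R: 254 + 0.3×(255−254) = 254 + 0.3 = 254.3 → 254
  G: 233 + 0.3×(255−233) = 233 + 6.6 = 239.6 → 240
  B: 171 + 0.3×(255−171) = 171 + 25.2 = 196.2 → 196
After the tint: rgb(254, 240, 196) = #fef0c4.
Lerp each channel 91% toward 128:
  R: 254 + 0.91×(128−254) = 254 − 114.66 = 139.34 → 139
  G: 240 + 0.91×(128−240) = 240 − 101.92 = 138.08 → 138
  B: 196 − 61.88 = 134.12 → 134
rgb(139, 138, 134) = #8b8a86.

#8b8a86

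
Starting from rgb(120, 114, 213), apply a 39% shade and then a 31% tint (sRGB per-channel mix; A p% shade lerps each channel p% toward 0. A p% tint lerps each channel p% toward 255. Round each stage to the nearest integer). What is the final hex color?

#817FA9

Per channel, c → c + 0.39(0 − c):
  R: 120 − 46.8 = 73.2 → 73
  G: 114 − 44.46 = 69.54 → 70
  B: 213 + 0.39×(0−213) = 213 − 83.07 = 129.93 → 130
After the shade: rgb(73, 70, 130) = #494682.
Per channel, c → c + 0.31(255 − c):
  R: 73 + 0.31×(255−73) = 73 + 56.42 = 129.42 → 129
  G: 70 + 0.31×(255−70) = 70 + 57.35 = 127.35 → 127
  B: 130 + 0.31×(255−130) = 130 + 38.75 = 168.75 → 169
rgb(129, 127, 169) = #817FA9.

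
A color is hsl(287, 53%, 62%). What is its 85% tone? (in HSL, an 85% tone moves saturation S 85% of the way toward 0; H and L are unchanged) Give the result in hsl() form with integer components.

S moves 85% from 53 toward 0: 53 − 45.05 = 7.95 → 8.
H and L are unchanged.

hsl(287, 8%, 62%)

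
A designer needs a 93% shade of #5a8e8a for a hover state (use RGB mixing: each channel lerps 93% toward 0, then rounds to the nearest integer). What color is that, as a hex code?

#5a8e8a is rgb(90, 142, 138).
Per channel, c → c + 0.93(0 − c):
  R: 90 + 0.93×(0−90) = 90 − 83.7 = 6.3 → 6
  G: 142 + 0.93×(0−142) = 142 − 132.06 = 9.94 → 10
  B: 138 − 128.34 = 9.66 → 10
rgb(6, 10, 10) = #060a0a.

#060a0a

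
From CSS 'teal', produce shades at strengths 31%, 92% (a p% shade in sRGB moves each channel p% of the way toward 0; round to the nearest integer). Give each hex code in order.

#005858, #000A0A

CSS teal is rgb(0, 128, 128).
31%: (0→0, 128 − 39.68 = 88.32→88, 128 − 39.68 = 88.32→88) → #005858
92%: (0→0, 128 − 117.76 = 10.24→10, 128 − 117.76 = 10.24→10) → #000A0A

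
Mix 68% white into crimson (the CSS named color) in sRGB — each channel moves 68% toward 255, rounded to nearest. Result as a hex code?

CSS crimson is rgb(220, 20, 60).
Lerp each channel 68% toward 255:
  R: 220 + 0.68×(255−220) = 220 + 23.8 = 243.8 → 244
  G: 20 + 0.68×(255−20) = 20 + 159.8 = 179.8 → 180
  B: 60 + 0.68×(255−60) = 60 + 132.6 = 192.6 → 193
rgb(244, 180, 193) = #F4B4C1.

#F4B4C1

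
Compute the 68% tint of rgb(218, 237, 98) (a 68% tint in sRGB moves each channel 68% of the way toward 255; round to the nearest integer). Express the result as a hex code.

#f3f9cd

Lerp each channel 68% toward 255:
  R: 218 + 0.68×(255−218) = 218 + 25.16 = 243.16 → 243
  G: 237 + 0.68×(255−237) = 237 + 12.24 = 249.24 → 249
  B: 98 + 0.68×(255−98) = 98 + 106.76 = 204.76 → 205
rgb(243, 249, 205) = #f3f9cd.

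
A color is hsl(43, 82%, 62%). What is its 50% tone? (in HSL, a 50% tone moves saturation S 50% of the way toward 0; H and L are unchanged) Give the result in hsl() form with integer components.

hsl(43, 41%, 62%)

S moves 50% from 82 toward 0: 82 − 41 = 41 → 41.
H and L are unchanged.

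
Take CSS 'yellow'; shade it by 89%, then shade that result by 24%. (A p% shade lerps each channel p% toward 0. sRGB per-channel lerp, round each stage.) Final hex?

CSS yellow is rgb(255, 255, 0).
An 89% shade moves each channel 89% toward 0:
  R: 255 − 226.95 = 28.05 → 28
  G: 255 + 0.89×(0−255) = 255 − 226.95 = 28.05 → 28
  B: 0 + 0 = 0 → 0
After the shade: rgb(28, 28, 0) = #1C1C00.
A 24% shade moves each channel 24% toward 0:
  R: 28 − 6.72 = 21.28 → 21
  G: 28 + 0.24×(0−28) = 28 − 6.72 = 21.28 → 21
  B: 0 + 0 = 0 → 0
rgb(21, 21, 0) = #151500.

#151500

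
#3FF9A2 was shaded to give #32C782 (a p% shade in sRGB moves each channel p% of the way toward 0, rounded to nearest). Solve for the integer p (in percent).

20%

#3FF9A2 is rgb(63, 249, 162); #32C782 is rgb(50, 199, 130).
On the G channel (widest range): 199 ≈ 249 + (p/100)(0 − 249), so p ≈ 100×(199 − 249)/(0 − 249) = -5000/-249 = 20.08.
p = 20 reproduces all three channels after rounding.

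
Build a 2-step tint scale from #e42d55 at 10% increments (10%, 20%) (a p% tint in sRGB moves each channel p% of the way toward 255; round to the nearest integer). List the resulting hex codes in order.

#e42d55 is rgb(228, 45, 85).
10%: (228 + 2.7 = 230.7→231, 45 + 21 = 66→66, 85 + 17 = 102→102) → #e74266
20%: (228 + 5.4 = 233.4→233, 45 + 42 = 87→87, 85 + 34 = 119→119) → #e95777

#e74266, #e95777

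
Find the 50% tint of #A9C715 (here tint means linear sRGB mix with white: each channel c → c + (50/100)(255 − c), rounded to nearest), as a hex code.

#A9C715 is rgb(169, 199, 21).
Per channel, c → c + 0.5(255 − c):
  R: 169 + 0.5×(255−169) = 169 + 43 = 212 → 212
  G: 199 + 0.5×(255−199) = 199 + 28 = 227 → 227
  B: 21 + 0.5×(255−21) = 21 + 117 = 138 → 138
rgb(212, 227, 138) = #D4E38A.

#D4E38A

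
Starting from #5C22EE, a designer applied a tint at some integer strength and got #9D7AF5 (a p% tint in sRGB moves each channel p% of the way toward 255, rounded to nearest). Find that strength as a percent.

#5C22EE is rgb(92, 34, 238); #9D7AF5 is rgb(157, 122, 245).
On the G channel (widest range): 122 ≈ 34 + (p/100)(255 − 34), so p ≈ 100×(122 − 34)/(255 − 34) = 8800/221 = 39.82.
p = 40 reproduces all three channels after rounding.

40%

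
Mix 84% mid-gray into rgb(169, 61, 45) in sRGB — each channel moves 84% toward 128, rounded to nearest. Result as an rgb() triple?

Per channel, c → c + 0.84(128 − c):
  R: 169 − 34.44 = 134.56 → 135
  G: 61 + 0.84×(128−61) = 61 + 56.28 = 117.28 → 117
  B: 45 + 69.72 = 114.72 → 115

rgb(135, 117, 115)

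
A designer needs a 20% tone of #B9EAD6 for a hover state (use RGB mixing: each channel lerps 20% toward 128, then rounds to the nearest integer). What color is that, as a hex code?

#AED5C5

#B9EAD6 is rgb(185, 234, 214).
Per channel, c → c + 0.2(128 − c):
  R: 185 + 0.2×(128−185) = 185 − 11.4 = 173.6 → 174
  G: 234 + 0.2×(128−234) = 234 − 21.2 = 212.8 → 213
  B: 214 + 0.2×(128−214) = 214 − 17.2 = 196.8 → 197
rgb(174, 213, 197) = #AED5C5.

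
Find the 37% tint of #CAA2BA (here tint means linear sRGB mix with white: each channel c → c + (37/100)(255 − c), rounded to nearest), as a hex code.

#DEC4D4

#CAA2BA is rgb(202, 162, 186).
A 37% tint moves each channel 37% toward 255:
  R: 202 + 19.61 = 221.61 → 222
  G: 162 + 34.41 = 196.41 → 196
  B: 186 + 0.37×(255−186) = 186 + 25.53 = 211.53 → 212
rgb(222, 196, 212) = #DEC4D4.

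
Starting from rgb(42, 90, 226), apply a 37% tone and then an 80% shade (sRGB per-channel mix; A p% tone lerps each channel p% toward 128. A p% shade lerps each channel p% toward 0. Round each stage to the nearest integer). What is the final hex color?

Per channel, c → c + 0.37(128 − c):
  R: 42 + 31.82 = 73.82 → 74
  G: 90 + 14.06 = 104.06 → 104
  B: 226 + 0.37×(128−226) = 226 − 36.26 = 189.74 → 190
After the tone: rgb(74, 104, 190) = #4A68BE.
An 80% shade moves each channel 80% toward 0:
  R: 74 + 0.8×(0−74) = 74 − 59.2 = 14.8 → 15
  G: 104 + 0.8×(0−104) = 104 − 83.2 = 20.8 → 21
  B: 190 − 152 = 38 → 38
rgb(15, 21, 38) = #0F1526.

#0F1526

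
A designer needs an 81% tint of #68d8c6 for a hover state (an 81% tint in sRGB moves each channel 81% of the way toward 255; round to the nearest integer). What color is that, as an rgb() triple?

#68d8c6 is rgb(104, 216, 198).
Per channel, c → c + 0.81(255 − c):
  R: 104 + 0.81×(255−104) = 104 + 122.31 = 226.31 → 226
  G: 216 + 31.59 = 247.59 → 248
  B: 198 + 46.17 = 244.17 → 244

rgb(226, 248, 244)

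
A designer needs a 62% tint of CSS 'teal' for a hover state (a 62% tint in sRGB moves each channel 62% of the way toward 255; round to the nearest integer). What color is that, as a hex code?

CSS teal is rgb(0, 128, 128).
A 62% tint moves each channel 62% toward 255:
  R: 0 + 0.62×(255−0) = 0 + 158.1 = 158.1 → 158
  G: 128 + 0.62×(255−128) = 128 + 78.74 = 206.74 → 207
  B: 128 + 0.62×(255−128) = 128 + 78.74 = 206.74 → 207
rgb(158, 207, 207) = #9ecfcf.

#9ecfcf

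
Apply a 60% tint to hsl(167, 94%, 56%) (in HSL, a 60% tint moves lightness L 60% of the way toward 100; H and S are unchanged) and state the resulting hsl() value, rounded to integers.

L moves 60% from 56 toward 100: 56 + 26.4 = 82.4 → 82.
H and S are unchanged.

hsl(167, 94%, 82%)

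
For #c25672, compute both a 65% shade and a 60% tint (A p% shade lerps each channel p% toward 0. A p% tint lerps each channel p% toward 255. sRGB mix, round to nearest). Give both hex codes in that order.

#441e28, #e7bbc7

#c25672 is rgb(194, 86, 114).
65% shade:
  R: 194 + 0.65×(0−194) = 194 − 126.1 = 67.9 → 68
  G: 86 − 55.9 = 30.1 → 30
  B: 114 + 0.65×(0−114) = 114 − 74.1 = 39.9 → 40
  → #441e28
60% tint:
  R: 194 + 0.6×(255−194) = 194 + 36.6 = 230.6 → 231
  G: 86 + 0.6×(255−86) = 86 + 101.4 = 187.4 → 187
  B: 114 + 0.6×(255−114) = 114 + 84.6 = 198.6 → 199
  → #e7bbc7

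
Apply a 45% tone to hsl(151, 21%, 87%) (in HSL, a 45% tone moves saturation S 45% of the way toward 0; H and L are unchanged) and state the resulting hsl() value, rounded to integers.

hsl(151, 12%, 87%)

S moves 45% from 21 toward 0: 21 − 9.45 = 11.55 → 12.
H and L are unchanged.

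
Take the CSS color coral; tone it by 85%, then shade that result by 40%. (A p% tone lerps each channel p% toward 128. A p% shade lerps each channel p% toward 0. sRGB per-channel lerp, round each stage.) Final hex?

CSS coral is rgb(255, 127, 80).
Per channel, c → c + 0.85(128 − c):
  R: 255 − 107.95 = 147.05 → 147
  G: 127 + 0.85×(128−127) = 127 + 0.85 = 127.85 → 128
  B: 80 + 0.85×(128−80) = 80 + 40.8 = 120.8 → 121
After the tone: rgb(147, 128, 121) = #938079.
A 40% shade moves each channel 40% toward 0:
  R: 147 − 58.8 = 88.2 → 88
  G: 128 + 0.4×(0−128) = 128 − 51.2 = 76.8 → 77
  B: 121 + 0.4×(0−121) = 121 − 48.4 = 72.6 → 73
rgb(88, 77, 73) = #584d49.

#584d49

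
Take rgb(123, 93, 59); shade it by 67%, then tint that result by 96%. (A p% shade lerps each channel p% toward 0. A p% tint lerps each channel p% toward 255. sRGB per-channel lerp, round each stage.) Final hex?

Lerp each channel 67% toward 0:
  R: 123 − 82.41 = 40.59 → 41
  G: 93 − 62.31 = 30.69 → 31
  B: 59 + 0.67×(0−59) = 59 − 39.53 = 19.47 → 19
After the shade: rgb(41, 31, 19) = #291f13.
Lerp each channel 96% toward 255:
  R: 41 + 205.44 = 246.44 → 246
  G: 31 + 0.96×(255−31) = 31 + 215.04 = 246.04 → 246
  B: 19 + 0.96×(255−19) = 19 + 226.56 = 245.56 → 246
rgb(246, 246, 246) = #f6f6f6.

#f6f6f6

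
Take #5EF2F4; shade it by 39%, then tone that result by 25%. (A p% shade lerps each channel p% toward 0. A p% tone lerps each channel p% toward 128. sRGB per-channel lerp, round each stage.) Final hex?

#5EF2F4 is rgb(94, 242, 244).
Lerp each channel 39% toward 0:
  R: 94 − 36.66 = 57.34 → 57
  G: 242 − 94.38 = 147.62 → 148
  B: 244 + 0.39×(0−244) = 244 − 95.16 = 148.84 → 149
After the shade: rgb(57, 148, 149) = #399495.
Per channel, c → c + 0.25(128 − c):
  R: 57 + 17.75 = 74.75 → 75
  G: 148 + 0.25×(128−148) = 148 − 5 = 143 → 143
  B: 149 − 5.25 = 143.75 → 144
rgb(75, 143, 144) = #4B8F90.

#4B8F90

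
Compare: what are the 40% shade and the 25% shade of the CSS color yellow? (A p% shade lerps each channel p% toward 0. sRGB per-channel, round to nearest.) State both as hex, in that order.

CSS yellow is rgb(255, 255, 0).
40% shade:
  R: 255 − 102 = 153 → 153
  G: 255 + 0.4×(0−255) = 255 − 102 = 153 → 153
  B: 0 + 0.4×(0−0) = 0 + 0 = 0 → 0
  → #999900
25% shade:
  R: 255 + 0.25×(0−255) = 255 − 63.75 = 191.25 → 191
  G: 255 + 0.25×(0−255) = 255 − 63.75 = 191.25 → 191
  B: 0 + 0.25×(0−0) = 0 + 0 = 0 → 0
  → #bfbf00

#999900, #bfbf00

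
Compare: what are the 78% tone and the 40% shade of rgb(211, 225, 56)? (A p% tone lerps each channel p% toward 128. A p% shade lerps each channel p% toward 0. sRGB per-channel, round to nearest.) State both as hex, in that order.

78% tone:
  R: 211 + 0.78×(128−211) = 211 − 64.74 = 146.26 → 146
  G: 225 − 75.66 = 149.34 → 149
  B: 56 + 0.78×(128−56) = 56 + 56.16 = 112.16 → 112
  → #929570
40% shade:
  R: 211 − 84.4 = 126.6 → 127
  G: 225 + 0.4×(0−225) = 225 − 90 = 135 → 135
  B: 56 − 22.4 = 33.6 → 34
  → #7F8722

#929570, #7F8722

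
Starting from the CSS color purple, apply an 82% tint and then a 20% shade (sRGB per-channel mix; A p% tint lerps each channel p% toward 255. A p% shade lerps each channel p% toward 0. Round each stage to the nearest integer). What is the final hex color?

#BAA7BA

CSS purple is rgb(128, 0, 128).
Per channel, c → c + 0.82(255 − c):
  R: 128 + 0.82×(255−128) = 128 + 104.14 = 232.14 → 232
  G: 0 + 0.82×(255−0) = 0 + 209.1 = 209.1 → 209
  B: 128 + 0.82×(255−128) = 128 + 104.14 = 232.14 → 232
After the tint: rgb(232, 209, 232) = #E8D1E8.
A 20% shade moves each channel 20% toward 0:
  R: 232 + 0.2×(0−232) = 232 − 46.4 = 185.6 → 186
  G: 209 − 41.8 = 167.2 → 167
  B: 232 − 46.4 = 185.6 → 186
rgb(186, 167, 186) = #BAA7BA.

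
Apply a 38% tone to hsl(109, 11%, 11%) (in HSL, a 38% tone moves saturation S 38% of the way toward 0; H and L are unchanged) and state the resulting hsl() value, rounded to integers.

hsl(109, 7%, 11%)

S moves 38% from 11 toward 0: 11 − 4.18 = 6.82 → 7.
H and L are unchanged.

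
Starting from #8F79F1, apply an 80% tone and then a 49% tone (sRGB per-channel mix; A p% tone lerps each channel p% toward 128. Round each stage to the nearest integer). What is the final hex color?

#827F8C

#8F79F1 is rgb(143, 121, 241).
An 80% tone moves each channel 80% toward 128:
  R: 143 − 12 = 131 → 131
  G: 121 + 5.6 = 126.6 → 127
  B: 241 + 0.8×(128−241) = 241 − 90.4 = 150.6 → 151
After the tone: rgb(131, 127, 151) = #837F97.
Per channel, c → c + 0.49(128 − c):
  R: 131 + 0.49×(128−131) = 131 − 1.47 = 129.53 → 130
  G: 127 + 0.49×(128−127) = 127 + 0.49 = 127.49 → 127
  B: 151 − 11.27 = 139.73 → 140
rgb(130, 127, 140) = #827F8C.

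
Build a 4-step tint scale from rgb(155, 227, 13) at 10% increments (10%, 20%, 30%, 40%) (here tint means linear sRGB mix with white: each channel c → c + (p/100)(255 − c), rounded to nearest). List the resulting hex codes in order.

10%: (155 + 10 = 165→165, 227 + 2.8 = 229.8→230, 13 + 24.2 = 37.2→37) → #A5E625
20%: (155 + 20 = 175→175, 227 + 5.6 = 232.6→233, 13 + 48.4 = 61.4→61) → #AFE93D
30%: (155 + 30 = 185→185, 227 + 8.4 = 235.4→235, 13 + 72.6 = 85.6→86) → #B9EB56
40%: (155 + 40 = 195→195, 227 + 11.2 = 238.2→238, 13 + 96.8 = 109.8→110) → #C3EE6E

#A5E625, #AFE93D, #B9EB56, #C3EE6E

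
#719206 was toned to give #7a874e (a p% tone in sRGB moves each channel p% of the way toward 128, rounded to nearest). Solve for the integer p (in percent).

59%

#719206 is rgb(113, 146, 6); #7a874e is rgb(122, 135, 78).
On the B channel (widest range): 78 ≈ 6 + (p/100)(128 − 6), so p ≈ 100×(78 − 6)/(128 − 6) = 7200/122 = 59.02.
p = 59 reproduces all three channels after rounding.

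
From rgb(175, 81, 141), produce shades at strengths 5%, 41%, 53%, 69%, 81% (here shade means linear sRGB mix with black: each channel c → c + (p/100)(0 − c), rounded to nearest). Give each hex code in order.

#a64d86, #673053, #522642, #36192c, #210f1b

5%: (175 − 8.75 = 166.25→166, 81 − 4.05 = 76.95→77, 141 − 7.05 = 133.95→134) → #a64d86
41%: (175 − 71.75 = 103.25→103, 81 − 33.21 = 47.79→48, 141 − 57.81 = 83.19→83) → #673053
53%: (175 − 92.75 = 82.25→82, 81 − 42.93 = 38.07→38, 141 − 74.73 = 66.27→66) → #522642
69%: (175 − 120.75 = 54.25→54, 81 − 55.89 = 25.11→25, 141 − 97.29 = 43.71→44) → #36192c
81%: (175 − 141.75 = 33.25→33, 81 − 65.61 = 15.39→15, 141 − 114.21 = 26.79→27) → #210f1b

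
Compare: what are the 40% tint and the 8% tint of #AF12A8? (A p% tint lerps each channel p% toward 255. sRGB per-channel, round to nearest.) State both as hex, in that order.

#CF71CB, #B525AF

#AF12A8 is rgb(175, 18, 168).
40% tint:
  R: 175 + 32 = 207 → 207
  G: 18 + 0.4×(255−18) = 18 + 94.8 = 112.8 → 113
  B: 168 + 0.4×(255−168) = 168 + 34.8 = 202.8 → 203
  → #CF71CB
8% tint:
  R: 175 + 6.4 = 181.4 → 181
  G: 18 + 18.96 = 36.96 → 37
  B: 168 + 0.08×(255−168) = 168 + 6.96 = 174.96 → 175
  → #B525AF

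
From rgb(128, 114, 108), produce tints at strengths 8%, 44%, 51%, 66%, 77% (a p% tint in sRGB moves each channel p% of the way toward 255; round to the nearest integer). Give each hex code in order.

8%: (128 + 10.16 = 138.16→138, 114 + 11.28 = 125.28→125, 108 + 11.76 = 119.76→120) → #8a7d78
44%: (128 + 55.88 = 183.88→184, 114 + 62.04 = 176.04→176, 108 + 64.68 = 172.68→173) → #b8b0ad
51%: (128 + 64.77 = 192.77→193, 114 + 71.91 = 185.91→186, 108 + 74.97 = 182.97→183) → #c1bab7
66%: (128 + 83.82 = 211.82→212, 114 + 93.06 = 207.06→207, 108 + 97.02 = 205.02→205) → #d4cfcd
77%: (128 + 97.79 = 225.79→226, 114 + 108.57 = 222.57→223, 108 + 113.19 = 221.19→221) → #e2dfdd

#8a7d78, #b8b0ad, #c1bab7, #d4cfcd, #e2dfdd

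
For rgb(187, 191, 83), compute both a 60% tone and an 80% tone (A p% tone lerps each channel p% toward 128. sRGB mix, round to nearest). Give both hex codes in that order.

#98996E, #8C8D77

60% tone:
  R: 187 + 0.6×(128−187) = 187 − 35.4 = 151.6 → 152
  G: 191 − 37.8 = 153.2 → 153
  B: 83 + 27 = 110 → 110
  → #98996E
80% tone:
  R: 187 − 47.2 = 139.8 → 140
  G: 191 − 50.4 = 140.6 → 141
  B: 83 + 36 = 119 → 119
  → #8C8D77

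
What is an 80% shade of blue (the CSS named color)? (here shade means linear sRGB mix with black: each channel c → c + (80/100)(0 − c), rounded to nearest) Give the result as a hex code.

#000033

CSS blue is rgb(0, 0, 255).
Lerp each channel 80% toward 0:
  R: 0 + 0.8×(0−0) = 0 + 0 = 0 → 0
  G: 0 + 0 = 0 → 0
  B: 255 + 0.8×(0−255) = 255 − 204 = 51 → 51
rgb(0, 0, 51) = #000033.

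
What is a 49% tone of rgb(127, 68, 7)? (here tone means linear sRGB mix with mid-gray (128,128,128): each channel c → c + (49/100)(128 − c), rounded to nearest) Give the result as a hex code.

#7f6142

A 49% tone moves each channel 49% toward 128:
  R: 127 + 0.49×(128−127) = 127 + 0.49 = 127.49 → 127
  G: 68 + 0.49×(128−68) = 68 + 29.4 = 97.4 → 97
  B: 7 + 0.49×(128−7) = 7 + 59.29 = 66.29 → 66
rgb(127, 97, 66) = #7f6142.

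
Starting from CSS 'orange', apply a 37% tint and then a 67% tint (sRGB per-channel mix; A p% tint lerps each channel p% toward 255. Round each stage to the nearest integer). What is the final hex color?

#ffecca

CSS orange is rgb(255, 165, 0).
Per channel, c → c + 0.37(255 − c):
  R: 255 + 0 = 255 → 255
  G: 165 + 33.3 = 198.3 → 198
  B: 0 + 94.35 = 94.35 → 94
After the tint: rgb(255, 198, 94) = #ffc65e.
Per channel, c → c + 0.67(255 − c):
  R: 255 + 0.67×(255−255) = 255 + 0 = 255 → 255
  G: 198 + 38.19 = 236.19 → 236
  B: 94 + 107.87 = 201.87 → 202
rgb(255, 236, 202) = #ffecca.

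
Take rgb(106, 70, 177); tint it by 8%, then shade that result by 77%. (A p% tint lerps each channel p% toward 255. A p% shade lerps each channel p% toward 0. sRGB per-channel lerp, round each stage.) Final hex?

Lerp each channel 8% toward 255:
  R: 106 + 0.08×(255−106) = 106 + 11.92 = 117.92 → 118
  G: 70 + 14.8 = 84.8 → 85
  B: 177 + 0.08×(255−177) = 177 + 6.24 = 183.24 → 183
After the tint: rgb(118, 85, 183) = #7655b7.
Lerp each channel 77% toward 0:
  R: 118 − 90.86 = 27.14 → 27
  G: 85 + 0.77×(0−85) = 85 − 65.45 = 19.55 → 20
  B: 183 − 140.91 = 42.09 → 42
rgb(27, 20, 42) = #1b142a.

#1b142a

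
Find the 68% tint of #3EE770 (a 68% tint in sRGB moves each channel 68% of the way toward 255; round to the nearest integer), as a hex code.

#C1F7D1

#3EE770 is rgb(62, 231, 112).
A 68% tint moves each channel 68% toward 255:
  R: 62 + 131.24 = 193.24 → 193
  G: 231 + 0.68×(255−231) = 231 + 16.32 = 247.32 → 247
  B: 112 + 0.68×(255−112) = 112 + 97.24 = 209.24 → 209
rgb(193, 247, 209) = #C1F7D1.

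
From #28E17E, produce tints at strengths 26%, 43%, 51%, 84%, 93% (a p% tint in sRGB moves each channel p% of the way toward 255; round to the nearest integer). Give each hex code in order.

#60E9A0, #84EEB5, #96F0C0, #DDFAEA, #F0FDF6

#28E17E is rgb(40, 225, 126).
26%: (40 + 55.9 = 95.9→96, 225 + 7.8 = 232.8→233, 126 + 33.54 = 159.54→160) → #60E9A0
43%: (40 + 92.45 = 132.45→132, 225 + 12.9 = 237.9→238, 126 + 55.47 = 181.47→181) → #84EEB5
51%: (40 + 109.65 = 149.65→150, 225 + 15.3 = 240.3→240, 126 + 65.79 = 191.79→192) → #96F0C0
84%: (40 + 180.6 = 220.6→221, 225 + 25.2 = 250.2→250, 126 + 108.36 = 234.36→234) → #DDFAEA
93%: (40 + 199.95 = 239.95→240, 225 + 27.9 = 252.9→253, 126 + 119.97 = 245.97→246) → #F0FDF6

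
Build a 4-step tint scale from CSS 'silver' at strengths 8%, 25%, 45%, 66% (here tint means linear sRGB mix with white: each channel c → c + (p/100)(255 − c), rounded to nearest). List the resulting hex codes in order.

#C5C5C5, #D0D0D0, #DCDCDC, #EAEAEA

CSS silver is rgb(192, 192, 192).
8%: (192 + 5.04 = 197.04→197, 192 + 5.04 = 197.04→197, 192 + 5.04 = 197.04→197) → #C5C5C5
25%: (192 + 15.75 = 207.75→208, 192 + 15.75 = 207.75→208, 192 + 15.75 = 207.75→208) → #D0D0D0
45%: (192 + 28.35 = 220.35→220, 192 + 28.35 = 220.35→220, 192 + 28.35 = 220.35→220) → #DCDCDC
66%: (192 + 41.58 = 233.58→234, 192 + 41.58 = 233.58→234, 192 + 41.58 = 233.58→234) → #EAEAEA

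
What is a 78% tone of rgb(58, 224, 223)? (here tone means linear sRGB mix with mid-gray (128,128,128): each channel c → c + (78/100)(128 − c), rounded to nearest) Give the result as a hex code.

#719595

Per channel, c → c + 0.78(128 − c):
  R: 58 + 54.6 = 112.6 → 113
  G: 224 + 0.78×(128−224) = 224 − 74.88 = 149.12 → 149
  B: 223 + 0.78×(128−223) = 223 − 74.1 = 148.9 → 149
rgb(113, 149, 149) = #719595.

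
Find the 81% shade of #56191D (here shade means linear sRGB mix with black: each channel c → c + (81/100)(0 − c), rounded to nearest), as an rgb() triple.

rgb(16, 5, 6)

#56191D is rgb(86, 25, 29).
Lerp each channel 81% toward 0:
  R: 86 + 0.81×(0−86) = 86 − 69.66 = 16.34 → 16
  G: 25 − 20.25 = 4.75 → 5
  B: 29 + 0.81×(0−29) = 29 − 23.49 = 5.51 → 6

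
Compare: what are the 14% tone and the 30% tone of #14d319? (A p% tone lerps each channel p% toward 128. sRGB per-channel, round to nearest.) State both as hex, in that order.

#23c727, #34ba38

#14d319 is rgb(20, 211, 25).
14% tone:
  R: 20 + 15.12 = 35.12 → 35
  G: 211 + 0.14×(128−211) = 211 − 11.62 = 199.38 → 199
  B: 25 + 14.42 = 39.42 → 39
  → #23c727
30% tone:
  R: 20 + 0.3×(128−20) = 20 + 32.4 = 52.4 → 52
  G: 211 + 0.3×(128−211) = 211 − 24.9 = 186.1 → 186
  B: 25 + 30.9 = 55.9 → 56
  → #34ba38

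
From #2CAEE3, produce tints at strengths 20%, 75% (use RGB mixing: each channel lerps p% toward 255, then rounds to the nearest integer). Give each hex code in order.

#56BEE9, #CAEBF8

#2CAEE3 is rgb(44, 174, 227).
20%: (44 + 42.2 = 86.2→86, 174 + 16.2 = 190.2→190, 227 + 5.6 = 232.6→233) → #56BEE9
75%: (44 + 158.25 = 202.25→202, 174 + 60.75 = 234.75→235, 227 + 21 = 248→248) → #CAEBF8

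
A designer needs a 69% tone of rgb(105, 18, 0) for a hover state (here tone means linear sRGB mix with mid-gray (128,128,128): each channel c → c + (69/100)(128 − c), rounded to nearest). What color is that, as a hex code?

#795E58

A 69% tone moves each channel 69% toward 128:
  R: 105 + 0.69×(128−105) = 105 + 15.87 = 120.87 → 121
  G: 18 + 75.9 = 93.9 → 94
  B: 0 + 88.32 = 88.32 → 88
rgb(121, 94, 88) = #795E58.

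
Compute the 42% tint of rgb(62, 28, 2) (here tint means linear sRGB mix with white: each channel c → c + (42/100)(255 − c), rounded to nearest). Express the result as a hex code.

Lerp each channel 42% toward 255:
  R: 62 + 0.42×(255−62) = 62 + 81.06 = 143.06 → 143
  G: 28 + 95.34 = 123.34 → 123
  B: 2 + 106.26 = 108.26 → 108
rgb(143, 123, 108) = #8f7b6c.

#8f7b6c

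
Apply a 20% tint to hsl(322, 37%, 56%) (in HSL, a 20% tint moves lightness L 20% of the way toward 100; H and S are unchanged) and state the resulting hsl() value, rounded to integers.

L moves 20% from 56 toward 100: 56 + 8.8 = 64.8 → 65.
H and S are unchanged.

hsl(322, 37%, 65%)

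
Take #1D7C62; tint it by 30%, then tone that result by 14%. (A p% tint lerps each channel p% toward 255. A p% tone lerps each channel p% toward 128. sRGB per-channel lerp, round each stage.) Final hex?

#659E8F

#1D7C62 is rgb(29, 124, 98).
Lerp each channel 30% toward 255:
  R: 29 + 0.3×(255−29) = 29 + 67.8 = 96.8 → 97
  G: 124 + 39.3 = 163.3 → 163
  B: 98 + 0.3×(255−98) = 98 + 47.1 = 145.1 → 145
After the tint: rgb(97, 163, 145) = #61A391.
Per channel, c → c + 0.14(128 − c):
  R: 97 + 0.14×(128−97) = 97 + 4.34 = 101.34 → 101
  G: 163 − 4.9 = 158.1 → 158
  B: 145 + 0.14×(128−145) = 145 − 2.38 = 142.62 → 143
rgb(101, 158, 143) = #659E8F.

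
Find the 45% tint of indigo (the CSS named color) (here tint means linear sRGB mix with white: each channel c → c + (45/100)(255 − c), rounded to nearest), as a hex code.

#9C73BA

CSS indigo is rgb(75, 0, 130).
Lerp each channel 45% toward 255:
  R: 75 + 0.45×(255−75) = 75 + 81 = 156 → 156
  G: 0 + 0.45×(255−0) = 0 + 114.75 = 114.75 → 115
  B: 130 + 56.25 = 186.25 → 186
rgb(156, 115, 186) = #9C73BA.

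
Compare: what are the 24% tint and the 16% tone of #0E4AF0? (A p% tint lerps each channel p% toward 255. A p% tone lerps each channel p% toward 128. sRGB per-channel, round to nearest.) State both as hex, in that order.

#0E4AF0 is rgb(14, 74, 240).
24% tint:
  R: 14 + 57.84 = 71.84 → 72
  G: 74 + 0.24×(255−74) = 74 + 43.44 = 117.44 → 117
  B: 240 + 0.24×(255−240) = 240 + 3.6 = 243.6 → 244
  → #4875F4
16% tone:
  R: 14 + 0.16×(128−14) = 14 + 18.24 = 32.24 → 32
  G: 74 + 8.64 = 82.64 → 83
  B: 240 + 0.16×(128−240) = 240 − 17.92 = 222.08 → 222
  → #2053DE

#4875F4, #2053DE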